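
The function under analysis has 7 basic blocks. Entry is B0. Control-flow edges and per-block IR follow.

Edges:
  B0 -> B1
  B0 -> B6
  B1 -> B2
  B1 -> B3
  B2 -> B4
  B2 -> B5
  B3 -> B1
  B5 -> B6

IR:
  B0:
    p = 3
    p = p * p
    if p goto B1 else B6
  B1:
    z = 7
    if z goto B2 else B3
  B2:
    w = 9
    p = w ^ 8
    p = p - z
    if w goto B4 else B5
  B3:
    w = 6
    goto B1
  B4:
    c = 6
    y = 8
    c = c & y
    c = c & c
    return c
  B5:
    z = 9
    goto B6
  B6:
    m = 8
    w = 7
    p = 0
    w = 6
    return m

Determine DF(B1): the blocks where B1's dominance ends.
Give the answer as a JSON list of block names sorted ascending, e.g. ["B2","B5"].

idom tree: B1←B0 B2←B1 B3←B1 B4←B2 B5←B2 B6←B0
Dom∩ at merges:
  B1: preds {B0,B3}: {B0} ∩ {B0,B1,B3} = {B0}; idom=B0
  B6: preds {B0,B5}: {B0} ∩ {B0,B1,B2,B5} = {B0}; idom=B0

DF derivation:
  B1←B0: walk · to B0
  B1←B3: walk B3→B1 to B0
  B6←B0: walk · to B0
  B6←B5: walk B5→B2→B1 to B0
  B0 → ∅
  B1 → {B1,B6}
  B2 → {B6}
  B3 → {B1}
  B4 → ∅
  B5 → {B6}
  B6 → ∅

DF(B1) = ["B1", "B6"]

Answer: ["B1", "B6"]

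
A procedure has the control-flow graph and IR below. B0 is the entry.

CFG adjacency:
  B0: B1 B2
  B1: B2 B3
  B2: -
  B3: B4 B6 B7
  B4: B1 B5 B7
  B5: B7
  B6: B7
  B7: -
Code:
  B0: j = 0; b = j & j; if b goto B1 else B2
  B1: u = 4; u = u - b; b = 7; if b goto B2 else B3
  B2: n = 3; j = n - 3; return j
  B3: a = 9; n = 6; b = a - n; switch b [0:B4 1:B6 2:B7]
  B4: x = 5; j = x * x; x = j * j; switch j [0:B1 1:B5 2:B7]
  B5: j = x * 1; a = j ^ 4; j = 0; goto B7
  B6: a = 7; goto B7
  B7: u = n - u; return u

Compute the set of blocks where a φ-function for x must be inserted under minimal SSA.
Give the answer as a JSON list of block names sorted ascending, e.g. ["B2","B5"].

Answer: ["B1", "B2", "B7"]

Analysis:
idom tree: B1←B0 B2←B0 B3←B1 B4←B3 B5←B4 B6←B3 B7←B3
Dom∩ at merges:
  B1: preds {B0,B4}: {B0} ∩ {B0,B1,B3,B4} = {B0}; idom=B0
  B2: preds {B0,B1}: {B0} ∩ {B0,B1} = {B0}; idom=B0
  B7: preds {B3,B4,B5,B6}: {B0,B1,B3} ∩ {B0,B1,B3,B4} ∩ {B0,B1,B3,B4,B5} ∩ {B0,B1,B3,B6} = {B0,B1,B3}; idom=B3

DF derivation:
  join B1 pred B0: · stop@B0
  join B1 pred B4: B4→B3→B1 stop@B0
  join B2 pred B0: · stop@B0
  join B2 pred B1: B1 stop@B0
  join B7 pred B3: · stop@B3
  join B7 pred B4: B4 stop@B3
  join B7 pred B5: B5→B4 stop@B3
  join B7 pred B6: B6 stop@B3
  B0: DF=∅
  B1: DF={B1,B2}
  B2: DF=∅
  B3: DF={B1}
  B4: DF={B1,B7}
  B5: DF={B7}
  B6: DF={B7}
  B7: DF=∅

φ for x: defs {B4}
  DF⁺ = {B1,B2,B7}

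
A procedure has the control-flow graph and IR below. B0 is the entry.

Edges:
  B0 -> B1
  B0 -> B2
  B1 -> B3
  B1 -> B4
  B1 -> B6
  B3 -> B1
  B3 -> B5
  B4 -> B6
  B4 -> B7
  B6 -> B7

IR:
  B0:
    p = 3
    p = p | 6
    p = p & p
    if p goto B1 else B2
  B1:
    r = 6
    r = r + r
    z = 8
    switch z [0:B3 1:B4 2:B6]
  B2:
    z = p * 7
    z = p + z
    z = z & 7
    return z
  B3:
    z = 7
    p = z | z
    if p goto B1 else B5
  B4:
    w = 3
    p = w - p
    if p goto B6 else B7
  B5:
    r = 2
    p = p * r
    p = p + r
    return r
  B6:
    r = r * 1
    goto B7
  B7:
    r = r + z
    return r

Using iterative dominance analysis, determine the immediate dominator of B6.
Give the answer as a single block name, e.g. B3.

idom tree: B1←B0 B2←B0 B3←B1 B4←B1 B5←B3 B6←B1 B7←B1
Dom∩ at merges:
  B1: preds {B0,B3}: {B0} ∩ {B0,B1,B3} = {B0}; idom=B0
  B6: preds {B1,B4}: {B0,B1} ∩ {B0,B1,B4} = {B0,B1}; idom=B1
  B7: preds {B4,B6}: {B0,B1,B4} ∩ {B0,B1,B6} = {B0,B1}; idom=B1

idom(B6) = B1

Answer: B1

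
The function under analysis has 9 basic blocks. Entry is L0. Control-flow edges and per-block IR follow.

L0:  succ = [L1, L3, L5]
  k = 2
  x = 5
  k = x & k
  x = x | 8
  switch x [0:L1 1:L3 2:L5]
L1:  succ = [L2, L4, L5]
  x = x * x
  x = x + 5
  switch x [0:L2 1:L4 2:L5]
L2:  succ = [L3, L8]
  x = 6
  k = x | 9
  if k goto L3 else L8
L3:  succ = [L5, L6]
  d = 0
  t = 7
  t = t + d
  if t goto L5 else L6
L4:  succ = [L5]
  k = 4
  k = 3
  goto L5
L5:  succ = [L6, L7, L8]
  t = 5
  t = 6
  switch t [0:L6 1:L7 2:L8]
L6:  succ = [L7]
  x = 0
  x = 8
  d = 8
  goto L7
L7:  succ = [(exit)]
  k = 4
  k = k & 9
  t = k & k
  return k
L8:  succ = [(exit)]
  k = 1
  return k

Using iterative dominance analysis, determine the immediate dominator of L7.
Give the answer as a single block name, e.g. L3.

idom tree: L1←L0 L2←L1 L3←L0 L4←L1 L5←L0 L6←L0 L7←L0 L8←L0
Dom∩ at merges:
  L3: preds {L0,L2}: {L0} ∩ {L0,L1,L2} = {L0}; idom=L0
  L5: preds {L0,L1,L3,L4}: {L0} ∩ {L0,L1} ∩ {L0,L3} ∩ {L0,L1,L4} = {L0}; idom=L0
  L6: preds {L3,L5}: {L0,L3} ∩ {L0,L5} = {L0}; idom=L0
  L7: preds {L5,L6}: {L0,L5} ∩ {L0,L6} = {L0}; idom=L0
  L8: preds {L2,L5}: {L0,L1,L2} ∩ {L0,L5} = {L0}; idom=L0

idom(L7) = L0

Answer: L0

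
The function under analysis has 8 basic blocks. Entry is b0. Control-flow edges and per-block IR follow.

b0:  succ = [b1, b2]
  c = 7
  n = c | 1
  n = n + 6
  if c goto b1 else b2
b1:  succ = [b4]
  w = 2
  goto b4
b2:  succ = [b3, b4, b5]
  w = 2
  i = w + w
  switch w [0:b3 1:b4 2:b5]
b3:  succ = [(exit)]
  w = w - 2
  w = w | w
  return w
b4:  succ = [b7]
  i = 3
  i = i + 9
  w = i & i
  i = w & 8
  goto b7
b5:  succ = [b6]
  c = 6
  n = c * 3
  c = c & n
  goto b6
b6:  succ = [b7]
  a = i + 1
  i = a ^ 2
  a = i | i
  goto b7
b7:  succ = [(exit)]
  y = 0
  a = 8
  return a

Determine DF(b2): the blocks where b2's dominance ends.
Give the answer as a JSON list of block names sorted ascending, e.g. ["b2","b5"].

Answer: ["b4", "b7"]

Derivation:
idom tree: b1←b0 b2←b0 b3←b2 b4←b0 b5←b2 b6←b5 b7←b0
Dom∩ at merges:
  b4: preds {b1,b2}: {b0,b1} ∩ {b0,b2} = {b0}; idom=b0
  b7: preds {b4,b6}: {b0,b4} ∩ {b0,b2,b5,b6} = {b0}; idom=b0

DF derivation:
  join b4 pred b1: b1 stop@b0
  join b4 pred b2: b2 stop@b0
  join b7 pred b4: b4 stop@b0
  join b7 pred b6: b6→b5→b2 stop@b0
  b0: DF=∅
  b1: DF={b4}
  b2: DF={b4,b7}
  b3: DF=∅
  b4: DF={b7}
  b5: DF={b7}
  b6: DF={b7}
  b7: DF=∅

DF(b2) = ["b4", "b7"]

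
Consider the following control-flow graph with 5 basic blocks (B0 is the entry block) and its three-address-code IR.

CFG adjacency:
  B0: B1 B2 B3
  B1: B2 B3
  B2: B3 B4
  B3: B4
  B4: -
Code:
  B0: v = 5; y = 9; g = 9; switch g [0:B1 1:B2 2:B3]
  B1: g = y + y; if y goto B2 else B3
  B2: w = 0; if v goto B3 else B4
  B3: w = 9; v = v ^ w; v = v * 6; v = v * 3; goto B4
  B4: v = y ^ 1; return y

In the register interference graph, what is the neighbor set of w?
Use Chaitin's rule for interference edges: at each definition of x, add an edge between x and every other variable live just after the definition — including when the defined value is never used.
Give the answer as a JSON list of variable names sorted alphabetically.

Answer: ["v", "y"]

Working:
def/use:
  B0 def {g,v,y} use ∅
  B1 def {g} use {y}
  B2 def {w} use {v}
  B3 def {v,w} use {v}
  B4 def {v} use {y}

Live sets:
  live B0: ∅→{v,y}
  live B1: {v,y}→{v,y}
  live B2: {v,y}→{v,y}
  live B3: {v,y}→{y}
  live B4: {y}→∅

Interfere edges:
  g↔{v,y}
  v↔{g,w,y}
  w↔{v,y}
  y↔{g,v,w}

N(w) = ["v", "y"]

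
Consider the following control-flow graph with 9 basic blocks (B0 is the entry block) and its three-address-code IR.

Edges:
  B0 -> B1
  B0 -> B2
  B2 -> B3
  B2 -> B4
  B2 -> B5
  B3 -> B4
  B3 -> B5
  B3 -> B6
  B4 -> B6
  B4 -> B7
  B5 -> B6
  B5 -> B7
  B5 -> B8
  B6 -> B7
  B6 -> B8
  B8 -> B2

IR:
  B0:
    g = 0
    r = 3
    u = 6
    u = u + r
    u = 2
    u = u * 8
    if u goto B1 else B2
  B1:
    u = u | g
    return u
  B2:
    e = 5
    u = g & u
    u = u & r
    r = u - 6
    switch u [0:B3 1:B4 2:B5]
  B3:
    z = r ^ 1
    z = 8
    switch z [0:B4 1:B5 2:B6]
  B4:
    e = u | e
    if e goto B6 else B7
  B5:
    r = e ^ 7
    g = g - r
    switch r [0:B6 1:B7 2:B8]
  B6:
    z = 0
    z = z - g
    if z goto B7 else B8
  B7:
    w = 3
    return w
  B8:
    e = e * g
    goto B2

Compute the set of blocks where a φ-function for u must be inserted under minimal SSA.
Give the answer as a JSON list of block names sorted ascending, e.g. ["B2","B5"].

idom tree: B1←B0 B2←B0 B3←B2 B4←B2 B5←B2 B6←B2 B7←B2 B8←B2
Join-block Dom:
  B2: preds {B0,B8}: {B0} ∩ {B0,B2,B8} = {B0}; idom=B0
  B4: preds {B2,B3}: {B0,B2} ∩ {B0,B2,B3} = {B0,B2}; idom=B2
  B5: preds {B2,B3}: {B0,B2} ∩ {B0,B2,B3} = {B0,B2}; idom=B2
  B6: preds {B3,B4,B5}: {B0,B2,B3} ∩ {B0,B2,B4} ∩ {B0,B2,B5} = {B0,B2}; idom=B2
  B7: preds {B4,B5,B6}: {B0,B2,B4} ∩ {B0,B2,B5} ∩ {B0,B2,B6} = {B0,B2}; idom=B2
  B8: preds {B5,B6}: {B0,B2,B5} ∩ {B0,B2,B6} = {B0,B2}; idom=B2

DF walk-up:
  B2←B0: walk · to B0
  B2←B8: walk B8→B2 to B0
  B4←B2: walk · to B2
  B4←B3: walk B3 to B2
  B5←B2: walk · to B2
  B5←B3: walk B3 to B2
  B6←B3: walk B3 to B2
  B6←B4: walk B4 to B2
  B6←B5: walk B5 to B2
  B7←B4: walk B4 to B2
  B7←B5: walk B5 to B2
  B7←B6: walk B6 to B2
  B8←B5: walk B5 to B2
  B8←B6: walk B6 to B2
  DF(B0)=∅
  DF(B1)=∅
  DF(B2)={B2}
  DF(B3)={B4,B5,B6}
  DF(B4)={B6,B7}
  DF(B5)={B6,B7,B8}
  DF(B6)={B7,B8}
  DF(B7)=∅
  DF(B8)={B2}

φ for u: defs {B0,B1,B2}
  DF⁺ = {B2}

Answer: ["B2"]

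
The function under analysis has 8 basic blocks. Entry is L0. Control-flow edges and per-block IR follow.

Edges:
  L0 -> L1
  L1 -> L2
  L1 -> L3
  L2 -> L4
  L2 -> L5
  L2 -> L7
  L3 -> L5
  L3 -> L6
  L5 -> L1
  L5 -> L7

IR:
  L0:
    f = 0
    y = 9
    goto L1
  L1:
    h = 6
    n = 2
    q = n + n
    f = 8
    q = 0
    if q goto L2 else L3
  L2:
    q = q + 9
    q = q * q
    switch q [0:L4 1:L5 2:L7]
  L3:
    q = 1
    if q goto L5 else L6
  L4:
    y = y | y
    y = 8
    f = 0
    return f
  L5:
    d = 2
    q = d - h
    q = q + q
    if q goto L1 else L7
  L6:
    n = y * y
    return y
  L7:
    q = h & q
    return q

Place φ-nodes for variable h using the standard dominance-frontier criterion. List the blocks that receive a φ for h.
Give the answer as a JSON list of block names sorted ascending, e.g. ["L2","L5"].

Answer: ["L1"]

Analysis:
idom tree: L1←L0 L2←L1 L3←L1 L4←L2 L5←L1 L6←L3 L7←L1
Dom at joins:
  L1: preds {L0,L5}: {L0} ∩ {L0,L1,L5} = {L0}; idom=L0
  L5: preds {L2,L3}: {L0,L1,L2} ∩ {L0,L1,L3} = {L0,L1}; idom=L1
  L7: preds {L2,L5}: {L0,L1,L2} ∩ {L0,L1,L5} = {L0,L1}; idom=L1

DF derivation:
  L1←L0: walk · to L0
  L1←L5: walk L5→L1 to L0
  L5←L2: walk L2 to L1
  L5←L3: walk L3 to L1
  L7←L2: walk L2 to L1
  L7←L5: walk L5 to L1
  L0: DF=∅
  L1: DF={L1}
  L2: DF={L5,L7}
  L3: DF={L5}
  L4: DF=∅
  L5: DF={L1,L7}
  L6: DF=∅
  L7: DF=∅

φ for h: defs {L1}
  DF⁺ = {L1}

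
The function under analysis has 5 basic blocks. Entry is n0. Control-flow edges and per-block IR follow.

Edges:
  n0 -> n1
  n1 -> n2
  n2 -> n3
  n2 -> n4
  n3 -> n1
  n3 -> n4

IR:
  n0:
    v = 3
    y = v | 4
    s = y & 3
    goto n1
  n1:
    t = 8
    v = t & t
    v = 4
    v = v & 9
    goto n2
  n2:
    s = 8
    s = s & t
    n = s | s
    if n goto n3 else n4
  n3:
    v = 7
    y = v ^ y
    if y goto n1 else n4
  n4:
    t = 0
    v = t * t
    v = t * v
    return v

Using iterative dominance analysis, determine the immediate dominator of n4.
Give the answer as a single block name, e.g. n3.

Answer: n2

Analysis:
idom tree: n1←n0 n2←n1 n3←n2 n4←n2
Dom at joins:
  n1: preds {n0,n3}: {n0} ∩ {n0,n1,n2,n3} = {n0}; idom=n0
  n4: preds {n2,n3}: {n0,n1,n2} ∩ {n0,n1,n2,n3} = {n0,n1,n2}; idom=n2

idom(n4) = n2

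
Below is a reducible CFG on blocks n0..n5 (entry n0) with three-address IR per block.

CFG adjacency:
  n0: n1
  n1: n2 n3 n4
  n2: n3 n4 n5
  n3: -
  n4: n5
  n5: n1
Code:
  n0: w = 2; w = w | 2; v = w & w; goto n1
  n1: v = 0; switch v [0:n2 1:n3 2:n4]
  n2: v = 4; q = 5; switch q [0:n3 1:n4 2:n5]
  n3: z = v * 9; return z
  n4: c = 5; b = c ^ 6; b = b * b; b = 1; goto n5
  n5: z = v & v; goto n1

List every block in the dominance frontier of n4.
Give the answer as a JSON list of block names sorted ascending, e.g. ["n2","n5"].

Answer: ["n5"]

Derivation:
idom tree: n1←n0 n2←n1 n3←n1 n4←n1 n5←n1
Join-block Dom:
  n1: preds {n0,n5}: {n0} ∩ {n0,n1,n5} = {n0}; idom=n0
  n3: preds {n1,n2}: {n0,n1} ∩ {n0,n1,n2} = {n0,n1}; idom=n1
  n4: preds {n1,n2}: {n0,n1} ∩ {n0,n1,n2} = {n0,n1}; idom=n1
  n5: preds {n2,n4}: {n0,n1,n2} ∩ {n0,n1,n4} = {n0,n1}; idom=n1

DF derivation:
  n1←n0: walk · to n0
  n1←n5: walk n5→n1 to n0
  n3←n1: walk · to n1
  n3←n2: walk n2 to n1
  n4←n1: walk · to n1
  n4←n2: walk n2 to n1
  n5←n2: walk n2 to n1
  n5←n4: walk n4 to n1
  DF(n0)=∅
  DF(n1)={n1}
  DF(n2)={n3,n4,n5}
  DF(n3)=∅
  DF(n4)={n5}
  DF(n5)={n1}

DF(n4) = ["n5"]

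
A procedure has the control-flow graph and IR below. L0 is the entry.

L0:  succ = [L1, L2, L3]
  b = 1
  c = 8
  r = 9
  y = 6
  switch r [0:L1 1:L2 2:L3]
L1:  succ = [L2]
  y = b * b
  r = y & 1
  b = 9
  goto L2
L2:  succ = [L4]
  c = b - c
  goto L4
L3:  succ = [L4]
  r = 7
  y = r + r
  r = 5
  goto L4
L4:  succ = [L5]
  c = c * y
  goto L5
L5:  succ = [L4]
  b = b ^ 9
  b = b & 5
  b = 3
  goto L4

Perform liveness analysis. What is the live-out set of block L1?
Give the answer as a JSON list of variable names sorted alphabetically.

Answer: ["b", "c", "y"]

Working:
Per-block:
  L0: {b,c,r,y} / ∅
  L1: {b,r,y} / {b}
  L2: {c} / {b,c}
  L3: {r,y} / ∅
  L4: {c} / {c,y}
  L5: {b} / {b}

Live sets:
  live L0: ∅→{b,c,y}
  live L1: {b,c}→{b,c,y}
  live L2: {b,c,y}→{b,c,y}
  live L3: {b,c}→{b,c,y}
  live L4: {b,c,y}→{b,c,y}
  live L5: {b,c,y}→{b,c,y}

live-out(L1) = ["b", "c", "y"]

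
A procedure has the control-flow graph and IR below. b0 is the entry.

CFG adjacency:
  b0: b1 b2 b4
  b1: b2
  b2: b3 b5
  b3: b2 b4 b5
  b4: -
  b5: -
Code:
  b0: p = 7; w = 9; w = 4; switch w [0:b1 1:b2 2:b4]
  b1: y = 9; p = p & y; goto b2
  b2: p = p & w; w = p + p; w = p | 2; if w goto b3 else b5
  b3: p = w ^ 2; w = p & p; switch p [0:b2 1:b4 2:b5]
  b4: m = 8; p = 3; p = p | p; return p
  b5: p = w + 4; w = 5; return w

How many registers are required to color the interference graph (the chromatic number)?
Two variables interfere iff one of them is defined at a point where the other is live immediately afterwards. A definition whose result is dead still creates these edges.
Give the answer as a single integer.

Block summaries:
  b0: def={p,w} ue=∅
  b1: def={p,y} ue={p}
  b2: def={p,w} ue={p,w}
  b3: def={p,w} ue={w}
  b4: def={m,p} ue=∅
  b5: def={p,w} ue={w}

Live sets:
  b0: in=∅ out={p,w}
  b1: in={p,w} out={p,w}
  b2: in={p,w} out={w}
  b3: in={w} out={p,w}
  b4: in=∅ out=∅
  b5: in={w} out=∅

Interfere edges:
  m↔∅
  p↔{w,y}
  w↔{p,y}
  y↔{p,w}

Chromatic number:
  lower bound: {p,w,y} mutually conflict ⇒ χ ≥ 3
  3-colouring: R0={m,p}  R1={w}  R2={y}
  χ = 3

Answer: 3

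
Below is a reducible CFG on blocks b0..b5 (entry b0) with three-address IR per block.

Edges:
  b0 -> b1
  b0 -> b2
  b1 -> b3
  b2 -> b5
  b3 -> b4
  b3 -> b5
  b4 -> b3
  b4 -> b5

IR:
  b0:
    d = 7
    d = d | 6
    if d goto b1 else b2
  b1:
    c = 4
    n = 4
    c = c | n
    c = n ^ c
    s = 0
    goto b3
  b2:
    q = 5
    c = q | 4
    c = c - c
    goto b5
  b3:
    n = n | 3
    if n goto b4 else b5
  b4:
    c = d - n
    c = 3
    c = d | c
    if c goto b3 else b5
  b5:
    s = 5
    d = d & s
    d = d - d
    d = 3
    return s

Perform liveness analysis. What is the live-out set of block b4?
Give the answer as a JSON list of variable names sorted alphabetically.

Answer: ["d", "n"]

Working:
def/use:
  b0: def={d} ue=∅
  b1: def={c,n,s} ue=∅
  b2: def={c,q} ue=∅
  b3: def={n} ue={n}
  b4: def={c} ue={d,n}
  b5: def={d,s} ue={d}

Live sets:
  b0: in=∅ out={d}
  b1: in={d} out={d,n}
  b2: in={d} out={d}
  b3: in={d,n} out={d,n}
  b4: in={d,n} out={d,n}
  b5: in={d} out=∅

live-out(b4) = ["d", "n"]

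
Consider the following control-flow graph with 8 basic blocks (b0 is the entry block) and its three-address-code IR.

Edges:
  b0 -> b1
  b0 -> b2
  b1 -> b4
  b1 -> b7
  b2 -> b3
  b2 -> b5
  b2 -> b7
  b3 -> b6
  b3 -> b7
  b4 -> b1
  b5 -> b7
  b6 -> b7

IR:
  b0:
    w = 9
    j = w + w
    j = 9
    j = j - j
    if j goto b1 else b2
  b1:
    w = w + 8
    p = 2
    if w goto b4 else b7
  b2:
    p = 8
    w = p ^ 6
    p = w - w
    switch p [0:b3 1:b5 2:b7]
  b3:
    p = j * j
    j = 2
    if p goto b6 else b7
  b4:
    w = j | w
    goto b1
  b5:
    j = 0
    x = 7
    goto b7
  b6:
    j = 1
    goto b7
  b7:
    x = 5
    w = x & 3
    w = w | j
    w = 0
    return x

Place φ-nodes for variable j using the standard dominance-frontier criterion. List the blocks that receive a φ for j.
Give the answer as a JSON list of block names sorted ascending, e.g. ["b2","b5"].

idom tree: b1←b0 b2←b0 b3←b2 b4←b1 b5←b2 b6←b3 b7←b0
Join-block Dom:
  b1: preds {b0,b4}: {b0} ∩ {b0,b1,b4} = {b0}; idom=b0
  b7: preds {b1,b2,b3,b5,b6}: {b0,b1} ∩ {b0,b2} ∩ {b0,b2,b3} ∩ {b0,b2,b5} ∩ {b0,b2,b3,b6} = {b0}; idom=b0

DF walk-up:
  join b1 pred b0: · stop@b0
  join b1 pred b4: b4→b1 stop@b0
  join b7 pred b1: b1 stop@b0
  join b7 pred b2: b2 stop@b0
  join b7 pred b3: b3→b2 stop@b0
  join b7 pred b5: b5→b2 stop@b0
  join b7 pred b6: b6→b3→b2 stop@b0
  b0: DF=∅
  b1: DF={b1,b7}
  b2: DF={b7}
  b3: DF={b7}
  b4: DF={b1}
  b5: DF={b7}
  b6: DF={b7}
  b7: DF=∅

φ for j: defs {b0,b3,b5,b6}
  DF⁺ = {b7}

Answer: ["b7"]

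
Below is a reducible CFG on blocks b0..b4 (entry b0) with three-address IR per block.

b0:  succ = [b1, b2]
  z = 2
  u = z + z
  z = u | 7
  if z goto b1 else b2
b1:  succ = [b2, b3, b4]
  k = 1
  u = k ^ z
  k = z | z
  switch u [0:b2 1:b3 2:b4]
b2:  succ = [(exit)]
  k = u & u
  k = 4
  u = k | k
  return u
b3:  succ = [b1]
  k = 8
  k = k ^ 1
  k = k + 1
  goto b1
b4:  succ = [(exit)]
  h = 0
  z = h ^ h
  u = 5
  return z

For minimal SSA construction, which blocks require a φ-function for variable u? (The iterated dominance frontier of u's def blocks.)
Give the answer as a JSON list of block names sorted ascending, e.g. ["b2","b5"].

idom tree: b1←b0 b2←b0 b3←b1 b4←b1
Dom at joins:
  b1: preds {b0,b3}: {b0} ∩ {b0,b1,b3} = {b0}; idom=b0
  b2: preds {b0,b1}: {b0} ∩ {b0,b1} = {b0}; idom=b0

DF walk-up:
  join b1 pred b0: · stop@b0
  join b1 pred b3: b3→b1 stop@b0
  join b2 pred b0: · stop@b0
  join b2 pred b1: b1 stop@b0
  b0 → ∅
  b1 → {b1,b2}
  b2 → ∅
  b3 → {b1}
  b4 → ∅

φ for u: defs {b0,b1,b2,b4}
  DF⁺ = {b1,b2}

Answer: ["b1", "b2"]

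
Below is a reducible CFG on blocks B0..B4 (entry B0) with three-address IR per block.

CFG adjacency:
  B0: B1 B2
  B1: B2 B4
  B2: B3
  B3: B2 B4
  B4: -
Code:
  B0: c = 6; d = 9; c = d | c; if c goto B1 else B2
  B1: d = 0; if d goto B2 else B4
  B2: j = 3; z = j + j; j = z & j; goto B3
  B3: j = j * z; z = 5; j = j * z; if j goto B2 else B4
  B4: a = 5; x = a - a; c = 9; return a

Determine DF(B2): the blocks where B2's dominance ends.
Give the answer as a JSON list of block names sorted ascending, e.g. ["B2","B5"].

Answer: ["B2", "B4"]

Working:
idom tree: B1←B0 B2←B0 B3←B2 B4←B0
Dom∩ at merges:
  B2: preds {B0,B1,B3}: {B0} ∩ {B0,B1} ∩ {B0,B2,B3} = {B0}; idom=B0
  B4: preds {B1,B3}: {B0,B1} ∩ {B0,B2,B3} = {B0}; idom=B0

DF derivation:
  join B2 pred B0: · stop@B0
  join B2 pred B1: B1 stop@B0
  join B2 pred B3: B3→B2 stop@B0
  join B4 pred B1: B1 stop@B0
  join B4 pred B3: B3→B2 stop@B0
  B0 → ∅
  B1 → {B2,B4}
  B2 → {B2,B4}
  B3 → {B2,B4}
  B4 → ∅

DF(B2) = ["B2", "B4"]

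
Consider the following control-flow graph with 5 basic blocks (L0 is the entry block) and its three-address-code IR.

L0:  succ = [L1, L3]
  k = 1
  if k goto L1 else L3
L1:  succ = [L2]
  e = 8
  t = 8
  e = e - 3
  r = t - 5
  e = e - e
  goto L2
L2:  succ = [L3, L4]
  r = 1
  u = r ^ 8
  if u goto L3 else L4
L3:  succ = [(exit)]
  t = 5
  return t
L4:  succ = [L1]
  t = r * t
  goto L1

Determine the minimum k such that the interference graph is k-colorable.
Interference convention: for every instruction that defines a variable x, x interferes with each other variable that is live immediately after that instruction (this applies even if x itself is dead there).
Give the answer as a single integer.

Per-block:
  L0 def {k} use ∅
  L1 def {e,r,t} use ∅
  L2 def {r,u} use ∅
  L3 def {t} use ∅
  L4 def {t} use {r,t}

Live sets:
  L0 li=∅ lo=∅
  L1 li=∅ lo={t}
  L2 li={t} lo={r,t}
  L3 li=∅ lo=∅
  L4 li={r,t} lo=∅

Interference:
  e — {r,t}
  k — ∅
  r — {e,t,u}
  t — {e,r,u}
  u — {r,t}

Colouring:
  clique {e,r,t} ⇒ need ≥ 3
  assign e→r2 k→r0 r→r0 t→r1 u→r2 — no edge inside a register ⇒ χ ≤ 3
  χ = 3

Answer: 3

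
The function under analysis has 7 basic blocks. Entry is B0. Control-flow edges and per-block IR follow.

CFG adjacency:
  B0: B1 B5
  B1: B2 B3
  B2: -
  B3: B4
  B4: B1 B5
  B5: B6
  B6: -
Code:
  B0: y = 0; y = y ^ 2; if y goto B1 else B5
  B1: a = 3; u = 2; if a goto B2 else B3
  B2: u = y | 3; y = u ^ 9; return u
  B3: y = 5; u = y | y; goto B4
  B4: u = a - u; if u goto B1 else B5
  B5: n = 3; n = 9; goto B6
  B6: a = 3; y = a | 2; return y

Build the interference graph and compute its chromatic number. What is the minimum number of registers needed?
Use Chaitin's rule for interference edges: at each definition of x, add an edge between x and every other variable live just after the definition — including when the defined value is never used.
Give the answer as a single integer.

Answer: 3

Derivation:
Block summaries:
  B0: def={y} ue=∅
  B1: def={a,u} ue=∅
  B2: def={u,y} ue={y}
  B3: def={u,y} ue=∅
  B4: def={u} ue={a,u}
  B5: def={n} ue=∅
  B6: def={a,y} ue=∅

Live sets:
  B0: in=∅ out={y}
  B1: in={y} out={a,y}
  B2: in={y} out=∅
  B3: in={a} out={a,u,y}
  B4: in={a,u,y} out={y}
  B5: in=∅ out=∅
  B6: in=∅ out=∅

Interference:
  a: {u,y}
  n: ∅
  u: {a,y}
  y: {a,u}

Chromatic number:
  lower bound: {a,u,y} mutually conflict ⇒ χ ≥ 3
  3-colouring: r0={a,n}  r1={u}  r2={y}
  χ = 3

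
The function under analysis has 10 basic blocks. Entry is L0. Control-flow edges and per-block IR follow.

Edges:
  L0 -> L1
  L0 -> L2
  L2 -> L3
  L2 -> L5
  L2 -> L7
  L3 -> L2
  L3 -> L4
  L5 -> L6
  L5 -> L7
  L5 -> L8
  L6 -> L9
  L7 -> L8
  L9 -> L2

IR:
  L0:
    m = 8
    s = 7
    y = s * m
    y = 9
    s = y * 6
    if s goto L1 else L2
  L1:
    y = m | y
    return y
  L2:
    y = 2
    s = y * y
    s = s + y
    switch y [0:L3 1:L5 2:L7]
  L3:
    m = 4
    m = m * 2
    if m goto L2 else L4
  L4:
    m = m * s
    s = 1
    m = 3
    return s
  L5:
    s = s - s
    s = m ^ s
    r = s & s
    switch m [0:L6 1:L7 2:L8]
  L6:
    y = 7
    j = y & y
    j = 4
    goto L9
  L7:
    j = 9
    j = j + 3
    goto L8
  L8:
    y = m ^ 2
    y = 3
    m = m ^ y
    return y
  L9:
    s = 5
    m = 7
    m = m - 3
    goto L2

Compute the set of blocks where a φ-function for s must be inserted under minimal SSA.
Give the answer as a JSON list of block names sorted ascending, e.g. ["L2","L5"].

idom tree: L1←L0 L2←L0 L3←L2 L4←L3 L5←L2 L6←L5 L7←L2 L8←L2 L9←L6
Join-block Dom:
  L2: preds {L0,L3,L9}: {L0} ∩ {L0,L2,L3} ∩ {L0,L2,L5,L6,L9} = {L0}; idom=L0
  L7: preds {L2,L5}: {L0,L2} ∩ {L0,L2,L5} = {L0,L2}; idom=L2
  L8: preds {L5,L7}: {L0,L2,L5} ∩ {L0,L2,L7} = {L0,L2}; idom=L2

DF walk-up:
  L2←L0: walk · to L0
  L2←L3: walk L3→L2 to L0
  L2←L9: walk L9→L6→L5→L2 to L0
  L7←L2: walk · to L2
  L7←L5: walk L5 to L2
  L8←L5: walk L5 to L2
  L8←L7: walk L7 to L2
  L0 → ∅
  L1 → ∅
  L2 → {L2}
  L3 → {L2}
  L4 → ∅
  L5 → {L2,L7,L8}
  L6 → {L2}
  L7 → {L8}
  L8 → ∅
  L9 → {L2}

φ for s: defs {L0,L2,L4,L5,L9}
  DF⁺ = {L2,L7,L8}

Answer: ["L2", "L7", "L8"]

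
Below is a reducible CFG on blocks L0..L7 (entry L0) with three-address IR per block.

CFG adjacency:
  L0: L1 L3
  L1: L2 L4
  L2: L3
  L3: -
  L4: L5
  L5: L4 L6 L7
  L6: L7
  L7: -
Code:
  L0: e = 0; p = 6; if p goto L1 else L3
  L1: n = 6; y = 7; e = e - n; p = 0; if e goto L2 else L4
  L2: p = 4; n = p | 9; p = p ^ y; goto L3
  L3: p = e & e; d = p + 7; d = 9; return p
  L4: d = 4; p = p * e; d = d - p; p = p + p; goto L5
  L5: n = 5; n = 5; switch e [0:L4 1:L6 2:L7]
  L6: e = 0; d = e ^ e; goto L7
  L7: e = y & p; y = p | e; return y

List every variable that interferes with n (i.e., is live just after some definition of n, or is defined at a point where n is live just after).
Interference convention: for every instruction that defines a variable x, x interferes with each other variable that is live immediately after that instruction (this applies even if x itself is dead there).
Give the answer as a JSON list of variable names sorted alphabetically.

Answer: ["e", "p", "y"]

Analysis:
def/use:
  L0: def={e,p} ue=∅
  L1: def={e,n,p,y} ue={e}
  L2: def={n,p} ue={y}
  L3: def={d,p} ue={e}
  L4: def={d,p} ue={e,p}
  L5: def={n} ue={e}
  L6: def={d,e} ue=∅
  L7: def={e,y} ue={p,y}

Backward fixpoint:
  L0 li=∅ lo={e}
  L1 li={e} lo={e,p,y}
  L2 li={e,y} lo={e}
  L3 li={e} lo=∅
  L4 li={e,p,y} lo={e,p,y}
  L5 li={e,p,y} lo={e,p,y}
  L6 li={p,y} lo={p,y}
  L7 li={p,y} lo=∅

Interfere edges:
  d — {e,p,y}
  e — {d,n,p,y}
  n — {e,p,y}
  p — {d,e,n,y}
  y — {d,e,n,p}

N(n) = ["e", "p", "y"]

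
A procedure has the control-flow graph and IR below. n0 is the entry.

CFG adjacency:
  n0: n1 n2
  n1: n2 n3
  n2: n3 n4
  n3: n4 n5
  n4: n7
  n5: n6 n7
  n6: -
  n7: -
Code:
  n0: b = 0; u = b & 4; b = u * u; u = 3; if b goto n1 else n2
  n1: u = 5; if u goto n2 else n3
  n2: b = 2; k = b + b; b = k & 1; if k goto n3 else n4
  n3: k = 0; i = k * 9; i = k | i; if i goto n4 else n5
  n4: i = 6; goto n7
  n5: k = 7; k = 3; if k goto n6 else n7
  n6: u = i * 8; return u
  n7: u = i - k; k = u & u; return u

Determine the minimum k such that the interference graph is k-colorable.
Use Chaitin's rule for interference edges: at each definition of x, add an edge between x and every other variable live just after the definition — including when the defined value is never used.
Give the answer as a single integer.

Answer: 3

Derivation:
def/use:
  n0: def={b,u} ue=∅
  n1: def={u} ue=∅
  n2: def={b,k} ue=∅
  n3: def={i,k} ue=∅
  n4: def={i} ue=∅
  n5: def={k} ue=∅
  n6: def={u} ue={i}
  n7: def={k,u} ue={i,k}

Liveness:
  live n0: ∅→∅
  live n1: ∅→∅
  live n2: ∅→{k}
  live n3: ∅→{i,k}
  live n4: {k}→{i,k}
  live n5: {i}→{i,k}
  live n6: {i}→∅
  live n7: {i,k}→∅

Conflict graph:
  b — {k,u}
  i — {k}
  k — {b,i,u}
  u — {b,k}

Chromatic number:
  clique {b,k,u} ⇒ need ≥ 3
  assign b→r1 i→r1 k→r0 u→r2 — no edge inside a register ⇒ χ ≤ 3
  χ = 3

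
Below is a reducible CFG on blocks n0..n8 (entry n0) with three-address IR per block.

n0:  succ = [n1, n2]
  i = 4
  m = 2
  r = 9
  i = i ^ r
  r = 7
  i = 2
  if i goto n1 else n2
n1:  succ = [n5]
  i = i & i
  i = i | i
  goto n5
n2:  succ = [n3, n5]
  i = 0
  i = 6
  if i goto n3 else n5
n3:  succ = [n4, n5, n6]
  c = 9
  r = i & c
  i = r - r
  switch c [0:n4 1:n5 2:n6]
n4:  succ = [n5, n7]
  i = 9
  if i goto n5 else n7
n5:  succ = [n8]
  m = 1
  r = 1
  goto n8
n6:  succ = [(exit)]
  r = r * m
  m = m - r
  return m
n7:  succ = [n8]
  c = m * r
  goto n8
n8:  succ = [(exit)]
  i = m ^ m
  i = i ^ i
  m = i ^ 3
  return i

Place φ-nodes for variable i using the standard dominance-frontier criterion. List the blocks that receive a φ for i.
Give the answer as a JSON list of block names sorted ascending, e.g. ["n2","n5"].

idom tree: n1←n0 n2←n0 n3←n2 n4←n3 n5←n0 n6←n3 n7←n4 n8←n0
Dom at joins:
  n5: preds {n1,n2,n3,n4}: {n0,n1} ∩ {n0,n2} ∩ {n0,n2,n3} ∩ {n0,n2,n3,n4} = {n0}; idom=n0
  n8: preds {n5,n7}: {n0,n5} ∩ {n0,n2,n3,n4,n7} = {n0}; idom=n0

Frontier:
  n5←n1: walk n1 to n0
  n5←n2: walk n2 to n0
  n5←n3: walk n3→n2 to n0
  n5←n4: walk n4→n3→n2 to n0
  n8←n5: walk n5 to n0
  n8←n7: walk n7→n4→n3→n2 to n0
  DF(n0)=∅
  DF(n1)={n5}
  DF(n2)={n5,n8}
  DF(n3)={n5,n8}
  DF(n4)={n5,n8}
  DF(n5)={n8}
  DF(n6)=∅
  DF(n7)={n8}
  DF(n8)=∅

φ for i: defs {n0,n1,n2,n3,n4,n8}
  DF⁺ = {n5,n8}

Answer: ["n5", "n8"]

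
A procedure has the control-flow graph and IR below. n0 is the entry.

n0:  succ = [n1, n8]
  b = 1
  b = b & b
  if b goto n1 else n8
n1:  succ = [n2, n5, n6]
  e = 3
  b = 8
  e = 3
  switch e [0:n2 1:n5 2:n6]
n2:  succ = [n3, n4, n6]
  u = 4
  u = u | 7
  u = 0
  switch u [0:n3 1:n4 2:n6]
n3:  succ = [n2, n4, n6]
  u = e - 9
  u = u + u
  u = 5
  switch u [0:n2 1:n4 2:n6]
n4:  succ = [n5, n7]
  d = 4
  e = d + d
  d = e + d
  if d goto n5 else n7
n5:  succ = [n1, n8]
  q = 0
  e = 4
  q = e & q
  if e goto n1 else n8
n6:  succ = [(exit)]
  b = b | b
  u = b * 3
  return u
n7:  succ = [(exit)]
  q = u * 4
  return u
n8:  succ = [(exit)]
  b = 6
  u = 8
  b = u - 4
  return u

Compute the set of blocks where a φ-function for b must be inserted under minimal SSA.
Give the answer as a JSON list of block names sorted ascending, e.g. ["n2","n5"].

Answer: ["n1", "n8"]

Analysis:
idom tree: n1←n0 n2←n1 n3←n2 n4←n2 n5←n1 n6←n1 n7←n4 n8←n0
Join-block Dom:
  n1: preds {n0,n5}: {n0} ∩ {n0,n1,n5} = {n0}; idom=n0
  n2: preds {n1,n3}: {n0,n1} ∩ {n0,n1,n2,n3} = {n0,n1}; idom=n1
  n4: preds {n2,n3}: {n0,n1,n2} ∩ {n0,n1,n2,n3} = {n0,n1,n2}; idom=n2
  n5: preds {n1,n4}: {n0,n1} ∩ {n0,n1,n2,n4} = {n0,n1}; idom=n1
  n6: preds {n1,n2,n3}: {n0,n1} ∩ {n0,n1,n2} ∩ {n0,n1,n2,n3} = {n0,n1}; idom=n1
  n8: preds {n0,n5}: {n0} ∩ {n0,n1,n5} = {n0}; idom=n0

DF walk-up:
  n1←n0: walk · to n0
  n1←n5: walk n5→n1 to n0
  n2←n1: walk · to n1
  n2←n3: walk n3→n2 to n1
  n4←n2: walk · to n2
  n4←n3: walk n3 to n2
  n5←n1: walk · to n1
  n5←n4: walk n4→n2 to n1
  n6←n1: walk · to n1
  n6←n2: walk n2 to n1
  n6←n3: walk n3→n2 to n1
  n8←n0: walk · to n0
  n8←n5: walk n5→n1 to n0
  DF(n0)=∅
  DF(n1)={n1,n8}
  DF(n2)={n2,n5,n6}
  DF(n3)={n2,n4,n6}
  DF(n4)={n5}
  DF(n5)={n1,n8}
  DF(n6)=∅
  DF(n7)=∅
  DF(n8)=∅

φ for b: defs {n0,n1,n6,n8}
  DF⁺ = {n1,n8}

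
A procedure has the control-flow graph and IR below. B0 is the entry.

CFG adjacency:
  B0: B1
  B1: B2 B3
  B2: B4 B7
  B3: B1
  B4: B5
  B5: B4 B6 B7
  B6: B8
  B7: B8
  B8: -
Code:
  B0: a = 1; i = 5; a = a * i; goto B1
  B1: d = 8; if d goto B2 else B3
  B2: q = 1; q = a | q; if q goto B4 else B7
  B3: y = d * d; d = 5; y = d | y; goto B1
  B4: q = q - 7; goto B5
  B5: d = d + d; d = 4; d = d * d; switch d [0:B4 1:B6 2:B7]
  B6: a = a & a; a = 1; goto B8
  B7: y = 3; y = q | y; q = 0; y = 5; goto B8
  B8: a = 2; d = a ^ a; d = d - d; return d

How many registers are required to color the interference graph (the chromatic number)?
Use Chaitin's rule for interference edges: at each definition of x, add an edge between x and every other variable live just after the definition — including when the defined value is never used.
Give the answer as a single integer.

def/use:
  B0: {a,i} / ∅
  B1: {d} / ∅
  B2: {q} / {a}
  B3: {d,y} / {d}
  B4: {q} / {q}
  B5: {d} / {d}
  B6: {a} / {a}
  B7: {q,y} / {q}
  B8: {a,d} / ∅

Liveness:
  B0 li=∅ lo={a}
  B1 li={a} lo={a,d}
  B2 li={a,d} lo={a,d,q}
  B3 li={a,d} lo={a}
  B4 li={a,d,q} lo={a,d,q}
  B5 li={a,d,q} lo={a,d,q}
  B6 li={a} lo=∅
  B7 li={q} lo=∅
  B8 li=∅ lo=∅

Interference:
  a: {d,i,q,y}
  d: {a,q,y}
  i: {a}
  q: {a,d,y}
  y: {a,d,q}

Chromatic number:
  lower bound: {a,d,q,y} mutually conflict ⇒ χ ≥ 4
  4-colouring: R0={a}  R1={d,i}  R2={q}  R3={y}
  χ = 4

Answer: 4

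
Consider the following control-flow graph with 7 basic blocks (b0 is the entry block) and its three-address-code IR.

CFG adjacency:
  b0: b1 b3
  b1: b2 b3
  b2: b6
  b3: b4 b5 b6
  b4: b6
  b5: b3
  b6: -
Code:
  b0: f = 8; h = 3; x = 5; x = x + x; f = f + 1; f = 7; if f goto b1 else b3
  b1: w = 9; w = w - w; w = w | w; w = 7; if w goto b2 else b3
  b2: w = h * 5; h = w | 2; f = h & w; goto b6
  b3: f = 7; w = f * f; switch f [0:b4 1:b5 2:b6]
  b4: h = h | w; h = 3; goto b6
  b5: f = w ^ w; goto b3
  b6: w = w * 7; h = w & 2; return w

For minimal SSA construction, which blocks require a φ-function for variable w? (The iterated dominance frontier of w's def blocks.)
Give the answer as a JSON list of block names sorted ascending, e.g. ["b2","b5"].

idom tree: b1←b0 b2←b1 b3←b0 b4←b3 b5←b3 b6←b0
Dom at joins:
  b3: preds {b0,b1,b5}: {b0} ∩ {b0,b1} ∩ {b0,b3,b5} = {b0}; idom=b0
  b6: preds {b2,b3,b4}: {b0,b1,b2} ∩ {b0,b3} ∩ {b0,b3,b4} = {b0}; idom=b0

Frontier:
  join b3 pred b0: · stop@b0
  join b3 pred b1: b1 stop@b0
  join b3 pred b5: b5→b3 stop@b0
  join b6 pred b2: b2→b1 stop@b0
  join b6 pred b3: b3 stop@b0
  join b6 pred b4: b4→b3 stop@b0
  b0 → ∅
  b1 → {b3,b6}
  b2 → {b6}
  b3 → {b3,b6}
  b4 → {b6}
  b5 → {b3}
  b6 → ∅

φ for w: defs {b1,b2,b3,b6}
  DF⁺ = {b3,b6}

Answer: ["b3", "b6"]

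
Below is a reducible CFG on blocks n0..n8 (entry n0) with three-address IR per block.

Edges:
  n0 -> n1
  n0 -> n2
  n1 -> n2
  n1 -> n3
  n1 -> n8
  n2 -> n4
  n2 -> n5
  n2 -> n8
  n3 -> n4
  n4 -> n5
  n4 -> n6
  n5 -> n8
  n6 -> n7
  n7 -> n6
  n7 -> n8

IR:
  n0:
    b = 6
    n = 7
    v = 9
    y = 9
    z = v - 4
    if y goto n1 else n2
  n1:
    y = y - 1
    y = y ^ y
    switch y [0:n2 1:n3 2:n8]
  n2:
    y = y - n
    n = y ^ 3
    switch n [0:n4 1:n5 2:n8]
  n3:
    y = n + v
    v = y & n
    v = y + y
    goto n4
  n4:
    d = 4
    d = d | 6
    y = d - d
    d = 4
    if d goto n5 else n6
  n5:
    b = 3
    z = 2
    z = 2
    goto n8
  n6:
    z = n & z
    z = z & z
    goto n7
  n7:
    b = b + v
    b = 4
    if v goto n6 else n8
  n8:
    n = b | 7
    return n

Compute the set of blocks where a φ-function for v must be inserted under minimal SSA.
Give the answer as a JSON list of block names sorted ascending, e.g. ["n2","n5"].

Answer: ["n4", "n5", "n8"]

Derivation:
idom tree: n1←n0 n2←n0 n3←n1 n4←n0 n5←n0 n6←n4 n7←n6 n8←n0
Dom at joins:
  n2: preds {n0,n1}: {n0} ∩ {n0,n1} = {n0}; idom=n0
  n4: preds {n2,n3}: {n0,n2} ∩ {n0,n1,n3} = {n0}; idom=n0
  n5: preds {n2,n4}: {n0,n2} ∩ {n0,n4} = {n0}; idom=n0
  n6: preds {n4,n7}: {n0,n4} ∩ {n0,n4,n6,n7} = {n0,n4}; idom=n4
  n8: preds {n1,n2,n5,n7}: {n0,n1} ∩ {n0,n2} ∩ {n0,n5} ∩ {n0,n4,n6,n7} = {n0}; idom=n0

DF walk-up:
  n2←n0: walk · to n0
  n2←n1: walk n1 to n0
  n4←n2: walk n2 to n0
  n4←n3: walk n3→n1 to n0
  n5←n2: walk n2 to n0
  n5←n4: walk n4 to n0
  n6←n4: walk · to n4
  n6←n7: walk n7→n6 to n4
  n8←n1: walk n1 to n0
  n8←n2: walk n2 to n0
  n8←n5: walk n5 to n0
  n8←n7: walk n7→n6→n4 to n0
  n0: DF=∅
  n1: DF={n2,n4,n8}
  n2: DF={n4,n5,n8}
  n3: DF={n4}
  n4: DF={n5,n8}
  n5: DF={n8}
  n6: DF={n6,n8}
  n7: DF={n6,n8}
  n8: DF=∅

φ for v: defs {n0,n3}
  DF⁺ = {n4,n5,n8}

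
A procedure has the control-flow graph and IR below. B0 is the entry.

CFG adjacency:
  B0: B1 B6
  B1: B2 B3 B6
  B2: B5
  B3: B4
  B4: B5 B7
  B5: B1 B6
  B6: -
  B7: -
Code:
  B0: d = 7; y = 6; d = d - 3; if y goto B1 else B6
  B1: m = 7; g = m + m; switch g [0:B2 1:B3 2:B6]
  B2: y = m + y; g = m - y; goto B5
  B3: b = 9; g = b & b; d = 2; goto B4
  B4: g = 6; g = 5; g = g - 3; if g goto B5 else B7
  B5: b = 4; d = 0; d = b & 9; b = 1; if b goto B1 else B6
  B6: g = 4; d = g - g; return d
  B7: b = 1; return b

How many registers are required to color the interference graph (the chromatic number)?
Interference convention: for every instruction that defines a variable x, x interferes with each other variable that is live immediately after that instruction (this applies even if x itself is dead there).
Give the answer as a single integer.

Answer: 3

Working:
def/use:
  B0: {d,y} / ∅
  B1: {g,m} / ∅
  B2: {g,y} / {m,y}
  B3: {b,d,g} / ∅
  B4: {g} / ∅
  B5: {b,d} / ∅
  B6: {d,g} / ∅
  B7: {b} / ∅

Backward fixpoint:
  B0 li=∅ lo={y}
  B1 li={y} lo={m,y}
  B2 li={m,y} lo={y}
  B3 li={y} lo={y}
  B4 li={y} lo={y}
  B5 li={y} lo={y}
  B6 li=∅ lo=∅
  B7 li=∅ lo=∅

Interference:
  b: {d,y}
  d: {b,y}
  g: {m,y}
  m: {g,y}
  y: {b,d,g,m}

Chromatic number:
  lower bound: {b,d,y} mutually conflict ⇒ χ ≥ 3
  3-colouring: c0={y}  c1={b,g}  c2={d,m}
  χ = 3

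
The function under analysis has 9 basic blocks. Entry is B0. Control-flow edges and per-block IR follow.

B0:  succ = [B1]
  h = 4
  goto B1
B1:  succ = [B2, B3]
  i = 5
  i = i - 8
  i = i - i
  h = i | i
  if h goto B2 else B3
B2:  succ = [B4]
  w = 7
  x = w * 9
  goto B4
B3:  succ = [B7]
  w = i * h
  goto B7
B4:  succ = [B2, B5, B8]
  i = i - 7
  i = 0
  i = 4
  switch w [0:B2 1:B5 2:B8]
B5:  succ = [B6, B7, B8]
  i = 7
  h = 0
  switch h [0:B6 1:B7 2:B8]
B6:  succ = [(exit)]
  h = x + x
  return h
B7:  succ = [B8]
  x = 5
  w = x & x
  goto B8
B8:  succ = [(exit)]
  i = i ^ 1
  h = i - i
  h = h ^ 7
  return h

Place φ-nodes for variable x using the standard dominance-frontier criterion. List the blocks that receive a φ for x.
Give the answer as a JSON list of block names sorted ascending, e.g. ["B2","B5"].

Answer: ["B2", "B7", "B8"]

Derivation:
idom tree: B1←B0 B2←B1 B3←B1 B4←B2 B5←B4 B6←B5 B7←B1 B8←B1
Join-block Dom:
  B2: preds {B1,B4}: {B0,B1} ∩ {B0,B1,B2,B4} = {B0,B1}; idom=B1
  B7: preds {B3,B5}: {B0,B1,B3} ∩ {B0,B1,B2,B4,B5} = {B0,B1}; idom=B1
  B8: preds {B4,B5,B7}: {B0,B1,B2,B4} ∩ {B0,B1,B2,B4,B5} ∩ {B0,B1,B7} = {B0,B1}; idom=B1

DF walk-up:
  B2←B1: walk · to B1
  B2←B4: walk B4→B2 to B1
  B7←B3: walk B3 to B1
  B7←B5: walk B5→B4→B2 to B1
  B8←B4: walk B4→B2 to B1
  B8←B5: walk B5→B4→B2 to B1
  B8←B7: walk B7 to B1
  B0 → ∅
  B1 → ∅
  B2 → {B2,B7,B8}
  B3 → {B7}
  B4 → {B2,B7,B8}
  B5 → {B7,B8}
  B6 → ∅
  B7 → {B8}
  B8 → ∅

φ for x: defs {B2,B7}
  DF⁺ = {B2,B7,B8}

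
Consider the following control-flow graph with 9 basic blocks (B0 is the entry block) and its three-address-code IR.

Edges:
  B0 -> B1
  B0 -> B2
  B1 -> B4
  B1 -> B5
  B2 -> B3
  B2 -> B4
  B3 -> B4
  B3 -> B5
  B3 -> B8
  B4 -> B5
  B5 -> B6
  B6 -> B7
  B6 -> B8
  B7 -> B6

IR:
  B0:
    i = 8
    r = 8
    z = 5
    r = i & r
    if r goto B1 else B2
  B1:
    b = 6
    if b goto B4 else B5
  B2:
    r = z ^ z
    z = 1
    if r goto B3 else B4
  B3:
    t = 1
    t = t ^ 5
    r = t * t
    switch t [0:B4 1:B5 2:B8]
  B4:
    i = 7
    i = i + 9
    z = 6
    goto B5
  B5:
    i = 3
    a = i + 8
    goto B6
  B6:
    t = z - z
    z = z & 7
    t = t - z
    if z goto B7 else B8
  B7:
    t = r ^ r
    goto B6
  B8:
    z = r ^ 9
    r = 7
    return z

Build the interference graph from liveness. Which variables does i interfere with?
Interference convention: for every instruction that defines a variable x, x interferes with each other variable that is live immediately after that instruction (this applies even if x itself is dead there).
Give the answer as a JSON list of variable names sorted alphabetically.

def/use:
  B0: def={i,r,z} ue=∅
  B1: def={b} ue=∅
  B2: def={r,z} ue={z}
  B3: def={r,t} ue=∅
  B4: def={i,z} ue=∅
  B5: def={a,i} ue=∅
  B6: def={t,z} ue={z}
  B7: def={t} ue={r}
  B8: def={r,z} ue={r}

Liveness:
  B0: in=∅ out={r,z}
  B1: in={r,z} out={r,z}
  B2: in={z} out={r,z}
  B3: in={z} out={r,z}
  B4: in={r} out={r,z}
  B5: in={r,z} out={r,z}
  B6: in={r,z} out={r,z}
  B7: in={r,z} out={r,z}
  B8: in={r} out=∅

Interfere edges:
  a: {r,z}
  b: {r,z}
  i: {r,z}
  r: {a,b,i,t,z}
  t: {r,z}
  z: {a,b,i,r,t}

N(i) = ["r", "z"]

Answer: ["r", "z"]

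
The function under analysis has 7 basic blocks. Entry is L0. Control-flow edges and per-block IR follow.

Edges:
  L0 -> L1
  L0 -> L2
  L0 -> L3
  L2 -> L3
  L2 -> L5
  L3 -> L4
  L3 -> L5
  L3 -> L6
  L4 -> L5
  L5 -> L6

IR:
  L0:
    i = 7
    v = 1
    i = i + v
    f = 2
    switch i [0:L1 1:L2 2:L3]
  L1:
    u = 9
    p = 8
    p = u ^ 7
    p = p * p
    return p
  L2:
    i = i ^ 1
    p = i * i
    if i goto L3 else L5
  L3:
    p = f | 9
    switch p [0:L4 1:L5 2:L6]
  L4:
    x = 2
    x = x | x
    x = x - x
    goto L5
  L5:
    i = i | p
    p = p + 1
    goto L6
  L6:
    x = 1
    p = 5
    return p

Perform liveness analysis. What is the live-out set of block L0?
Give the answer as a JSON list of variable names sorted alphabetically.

Block summaries:
  L0: def={f,i,v} ue=∅
  L1: def={p,u} ue=∅
  L2: def={i,p} ue={i}
  L3: def={p} ue={f}
  L4: def={x} ue=∅
  L5: def={i,p} ue={i,p}
  L6: def={p,x} ue=∅

Live sets:
  L0 li=∅ lo={f,i}
  L1 li=∅ lo=∅
  L2 li={f,i} lo={f,i,p}
  L3 li={f,i} lo={i,p}
  L4 li={i,p} lo={i,p}
  L5 li={i,p} lo=∅
  L6 li=∅ lo=∅

live-out(L0) = ["f", "i"]

Answer: ["f", "i"]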